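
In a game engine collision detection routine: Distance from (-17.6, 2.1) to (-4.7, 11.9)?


dx=12.9, dy=9.8
d^2 = 12.9^2 + 9.8^2 = 262.45
d = sqrt(262.45) = 16.2003

16.2003


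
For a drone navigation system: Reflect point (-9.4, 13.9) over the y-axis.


Reflection over y-axis: (x,y) -> (-x,y)
(-9.4, 13.9) -> (9.4, 13.9)

(9.4, 13.9)


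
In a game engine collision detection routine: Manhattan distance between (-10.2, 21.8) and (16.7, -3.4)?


|(-10.2)-16.7| + |21.8-(-3.4)| = 26.9 + 25.2 = 52.1

52.1


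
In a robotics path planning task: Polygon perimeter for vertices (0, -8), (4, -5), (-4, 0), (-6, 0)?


Sides: (0, -8)->(4, -5): sqrt(25) = 5, (4, -5)->(-4, 0): sqrt(89) = 9.433981, (-4, 0)->(-6, 0): sqrt(4) = 2, (-6, 0)->(0, -8): sqrt(100) = 10
Sum = 26.433981
Perimeter = 26.434

26.434


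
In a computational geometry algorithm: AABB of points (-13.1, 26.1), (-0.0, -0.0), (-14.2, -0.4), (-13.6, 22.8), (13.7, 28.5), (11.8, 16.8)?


x range: [-14.2, 13.7]
y range: [-0.4, 28.5]
Bounding box: (-14.2,-0.4) to (13.7,28.5)

(-14.2,-0.4) to (13.7,28.5)


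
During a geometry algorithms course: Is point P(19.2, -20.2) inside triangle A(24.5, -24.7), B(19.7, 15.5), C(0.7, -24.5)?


Cross products: AB x AP = 191.46, BC x BP = 658.3, CA x CP = 106.04
All same sign? yes

Yes, inside


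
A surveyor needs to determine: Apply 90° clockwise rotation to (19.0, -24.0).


90° CW: (x,y) -> (y, -x)
(19,-24) -> (-24, -19)

(-24, -19)


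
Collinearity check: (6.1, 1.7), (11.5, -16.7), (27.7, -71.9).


Cross product: (11.5-6.1)*((-71.9)-1.7) - ((-16.7)-1.7)*(27.7-6.1)
= 0

Yes, collinear


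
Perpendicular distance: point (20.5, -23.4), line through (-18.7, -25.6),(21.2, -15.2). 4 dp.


|cross product| = 319.9
|line direction| = sqrt(1700.17) = 41.2331
Distance = 319.9/sqrt(1700.17) = 7.7583

7.7583


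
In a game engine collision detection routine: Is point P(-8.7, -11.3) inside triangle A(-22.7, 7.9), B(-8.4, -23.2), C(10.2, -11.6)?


Cross products: AB x AP = 160.84, BC x BP = 224.82, CA x CP = 358.68
All same sign? yes

Yes, inside


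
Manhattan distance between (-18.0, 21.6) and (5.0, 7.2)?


|(-18)-5| + |21.6-7.2| = 23 + 14.4 = 37.4

37.4


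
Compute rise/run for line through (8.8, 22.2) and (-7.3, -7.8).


slope = (y2-y1)/(x2-x1) = ((-7.8)-22.2)/((-7.3)-8.8) = (-30)/(-16.1) = 1.8634

1.8634


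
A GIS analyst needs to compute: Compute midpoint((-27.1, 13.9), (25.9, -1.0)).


M = (((-27.1)+25.9)/2, (13.9+(-1))/2)
= (-0.6, 6.45)

(-0.6, 6.45)


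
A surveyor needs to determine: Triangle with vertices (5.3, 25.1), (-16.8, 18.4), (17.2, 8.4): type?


Side lengths squared: AB^2=533.3, BC^2=1256, CA^2=420.5
Sorted: [420.5, 533.3, 1256]
By sides: Scalene, By angles: Obtuse

Scalene, Obtuse


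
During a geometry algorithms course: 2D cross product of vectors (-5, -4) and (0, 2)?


u x v = u_x*v_y - u_y*v_x = (-5)*2 - (-4)*0
= (-10) - 0 = -10

-10


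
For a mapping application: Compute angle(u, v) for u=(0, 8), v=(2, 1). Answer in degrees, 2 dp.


u.v = 8, |u| = sqrt(64) = 8, |v| = sqrt(5) = 2.2361
cos(theta) = u.v/(|u||v|) = 8/sqrt(320) = 0.447214
theta = acos(0.447214) = 63.43 degrees

63.43 degrees


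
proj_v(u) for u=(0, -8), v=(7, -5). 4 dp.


u.v = 40, |v| = sqrt(74) = 8.6023
Scalar projection = u.v / |v| = 40 / sqrt(74) = 4.6499

4.6499


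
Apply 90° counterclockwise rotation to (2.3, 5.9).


90° CCW: (x,y) -> (-y, x)
(2.3,5.9) -> (-5.9, 2.3)

(-5.9, 2.3)


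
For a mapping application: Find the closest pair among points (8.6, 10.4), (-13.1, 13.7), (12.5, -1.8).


d(P0,P1) = 21.9495, d(P0,P2) = 12.8082, d(P1,P2) = 29.9267
Closest: P0 and P2

Closest pair: (8.6, 10.4) and (12.5, -1.8), distance = 12.8082


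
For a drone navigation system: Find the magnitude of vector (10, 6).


|u| = sqrt(10^2 + 6^2) = sqrt(136) = 11.6619

11.6619


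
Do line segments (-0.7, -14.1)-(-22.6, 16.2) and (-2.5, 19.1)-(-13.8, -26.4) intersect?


Cross products: d1=457.06, d2=-881.78, d3=-672.54, d4=666.3
d1*d2 < 0 and d3*d4 < 0? yes

Yes, they intersect


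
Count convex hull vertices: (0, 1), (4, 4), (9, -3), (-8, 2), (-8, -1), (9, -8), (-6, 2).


Convex hull vertices (CCW): (-8, -1), (9, -8), (9, -3), (4, 4), (-8, 2)
Count = 5

5


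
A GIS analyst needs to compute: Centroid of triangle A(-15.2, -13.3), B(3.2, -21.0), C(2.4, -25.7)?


Centroid = ((x_A+x_B+x_C)/3, (y_A+y_B+y_C)/3)
= (((-15.2)+3.2+2.4)/3, ((-13.3)+(-21)+(-25.7))/3)
= (-3.2, -20)

(-3.2, -20)


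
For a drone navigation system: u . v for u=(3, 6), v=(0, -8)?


u . v = u_x*v_x + u_y*v_y = 3*0 + 6*(-8)
= 0 + (-48) = -48

-48


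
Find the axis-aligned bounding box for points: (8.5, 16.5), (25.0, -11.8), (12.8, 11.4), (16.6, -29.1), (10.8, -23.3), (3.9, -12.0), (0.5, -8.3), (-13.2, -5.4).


x range: [-13.2, 25]
y range: [-29.1, 16.5]
Bounding box: (-13.2,-29.1) to (25,16.5)

(-13.2,-29.1) to (25,16.5)


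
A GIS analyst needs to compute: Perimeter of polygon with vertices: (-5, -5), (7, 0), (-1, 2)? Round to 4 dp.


Sides: (-5, -5)->(7, 0): sqrt(169) = 13, (7, 0)->(-1, 2): sqrt(68) = 8.246211, (-1, 2)->(-5, -5): sqrt(65) = 8.062258
Sum = 29.308469
Perimeter = 29.3085

29.3085


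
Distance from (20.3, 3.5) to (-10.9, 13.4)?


dx=-31.2, dy=9.9
d^2 = (-31.2)^2 + 9.9^2 = 1071.45
d = sqrt(1071.45) = 32.733

32.733


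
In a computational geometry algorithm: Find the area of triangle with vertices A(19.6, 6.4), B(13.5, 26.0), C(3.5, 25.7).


Area = |x_A(y_B-y_C) + x_B(y_C-y_A) + x_C(y_A-y_B)|/2
= |5.88 + 260.55 + (-68.6)|/2
= 197.83/2 = 98.915

98.915


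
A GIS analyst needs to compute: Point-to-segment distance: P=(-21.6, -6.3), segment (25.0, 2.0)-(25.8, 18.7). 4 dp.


Project P onto AB: t = 0 (clamped to [0,1])
Closest point on segment: (25, 2)
Distance: 47.3334

47.3334


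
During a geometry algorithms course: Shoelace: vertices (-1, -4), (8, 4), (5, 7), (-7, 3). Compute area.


Shoelace sum: ((-1)*4 - 8*(-4)) + (8*7 - 5*4) + (5*3 - (-7)*7) + ((-7)*(-4) - (-1)*3)
= 159
Area = |159|/2 = 79.5

79.5


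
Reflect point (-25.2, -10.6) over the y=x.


Reflection over y=x: (x,y) -> (y,x)
(-25.2, -10.6) -> (-10.6, -25.2)

(-10.6, -25.2)


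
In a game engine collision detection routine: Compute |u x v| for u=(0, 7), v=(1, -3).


|u x v| = |0*(-3) - 7*1|
= |0 - 7| = 7

7


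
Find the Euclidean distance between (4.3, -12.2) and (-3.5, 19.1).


dx=-7.8, dy=31.3
d^2 = (-7.8)^2 + 31.3^2 = 1040.53
d = sqrt(1040.53) = 32.2572

32.2572


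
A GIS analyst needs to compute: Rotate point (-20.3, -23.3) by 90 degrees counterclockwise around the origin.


90° CCW: (x,y) -> (-y, x)
(-20.3,-23.3) -> (23.3, -20.3)

(23.3, -20.3)


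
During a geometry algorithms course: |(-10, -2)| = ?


|u| = sqrt((-10)^2 + (-2)^2) = sqrt(104) = 10.198

10.198


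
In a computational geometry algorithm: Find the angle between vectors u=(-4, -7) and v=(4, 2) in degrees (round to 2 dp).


u.v = -30, |u| = sqrt(65) = 8.0623, |v| = sqrt(20) = 4.4721
cos(theta) = u.v/(|u||v|) = -30/sqrt(1300) = -0.83205
theta = acos(-0.83205) = 146.31 degrees

146.31 degrees


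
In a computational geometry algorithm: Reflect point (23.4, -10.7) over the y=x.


Reflection over y=x: (x,y) -> (y,x)
(23.4, -10.7) -> (-10.7, 23.4)

(-10.7, 23.4)


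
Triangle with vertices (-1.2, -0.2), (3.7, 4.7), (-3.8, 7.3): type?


Side lengths squared: AB^2=48.02, BC^2=63.01, CA^2=63.01
Sorted: [48.02, 63.01, 63.01]
By sides: Isosceles, By angles: Acute

Isosceles, Acute


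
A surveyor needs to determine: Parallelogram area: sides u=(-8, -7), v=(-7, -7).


|u x v| = |(-8)*(-7) - (-7)*(-7)|
= |56 - 49| = 7

7


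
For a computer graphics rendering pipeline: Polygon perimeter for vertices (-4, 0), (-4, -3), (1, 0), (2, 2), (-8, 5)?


Sides: (-4, 0)->(-4, -3): sqrt(9) = 3, (-4, -3)->(1, 0): sqrt(34) = 5.830952, (1, 0)->(2, 2): sqrt(5) = 2.236068, (2, 2)->(-8, 5): sqrt(109) = 10.440307, (-8, 5)->(-4, 0): sqrt(41) = 6.403124
Sum = 27.910451
Perimeter = 27.9105

27.9105


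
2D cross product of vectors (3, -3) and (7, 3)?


u x v = u_x*v_y - u_y*v_x = 3*3 - (-3)*7
= 9 - (-21) = 30

30


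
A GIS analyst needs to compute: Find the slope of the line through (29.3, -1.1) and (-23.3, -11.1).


slope = (y2-y1)/(x2-x1) = ((-11.1)-(-1.1))/((-23.3)-29.3) = (-10)/(-52.6) = 0.1901

0.1901


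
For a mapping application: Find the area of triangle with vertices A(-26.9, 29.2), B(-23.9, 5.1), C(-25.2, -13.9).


Area = |x_A(y_B-y_C) + x_B(y_C-y_A) + x_C(y_A-y_B)|/2
= |(-511.1) + 1030.09 + (-607.32)|/2
= 88.33/2 = 44.165

44.165


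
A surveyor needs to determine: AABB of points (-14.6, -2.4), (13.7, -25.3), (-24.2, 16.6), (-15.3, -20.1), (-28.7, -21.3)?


x range: [-28.7, 13.7]
y range: [-25.3, 16.6]
Bounding box: (-28.7,-25.3) to (13.7,16.6)

(-28.7,-25.3) to (13.7,16.6)


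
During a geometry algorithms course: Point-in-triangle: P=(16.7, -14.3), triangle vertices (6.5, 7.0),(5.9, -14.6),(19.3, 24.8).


Cross products: AB x AP = 233.1, BC x BP = -421.5, CA x CP = 454.2
All same sign? no

No, outside


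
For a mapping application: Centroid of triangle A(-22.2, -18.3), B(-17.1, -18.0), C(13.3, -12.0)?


Centroid = ((x_A+x_B+x_C)/3, (y_A+y_B+y_C)/3)
= (((-22.2)+(-17.1)+13.3)/3, ((-18.3)+(-18)+(-12))/3)
= (-8.6667, -16.1)

(-8.6667, -16.1)


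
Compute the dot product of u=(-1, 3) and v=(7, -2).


u . v = u_x*v_x + u_y*v_y = (-1)*7 + 3*(-2)
= (-7) + (-6) = -13

-13


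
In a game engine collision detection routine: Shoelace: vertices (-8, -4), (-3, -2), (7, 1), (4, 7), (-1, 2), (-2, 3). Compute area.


Shoelace sum: ((-8)*(-2) - (-3)*(-4)) + ((-3)*1 - 7*(-2)) + (7*7 - 4*1) + (4*2 - (-1)*7) + ((-1)*3 - (-2)*2) + ((-2)*(-4) - (-8)*3)
= 108
Area = |108|/2 = 54

54


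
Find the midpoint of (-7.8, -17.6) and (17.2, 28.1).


M = (((-7.8)+17.2)/2, ((-17.6)+28.1)/2)
= (4.7, 5.25)

(4.7, 5.25)


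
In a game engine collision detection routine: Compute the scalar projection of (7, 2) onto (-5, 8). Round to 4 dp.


u.v = -19, |v| = sqrt(89) = 9.434
Scalar projection = u.v / |v| = -19 / sqrt(89) = -2.014

-2.014


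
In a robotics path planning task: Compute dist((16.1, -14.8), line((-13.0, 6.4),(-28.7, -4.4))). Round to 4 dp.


|cross product| = 647.12
|line direction| = sqrt(363.13) = 19.056
Distance = 647.12/sqrt(363.13) = 33.9589

33.9589


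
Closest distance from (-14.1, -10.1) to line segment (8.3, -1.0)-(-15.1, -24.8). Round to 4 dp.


Project P onto AB: t = 0.6649 (clamped to [0,1])
Closest point on segment: (-7.2595, -16.8255)
Distance: 9.5929

9.5929


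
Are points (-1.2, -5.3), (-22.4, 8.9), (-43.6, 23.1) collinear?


Cross product: ((-22.4)-(-1.2))*(23.1-(-5.3)) - (8.9-(-5.3))*((-43.6)-(-1.2))
= 0

Yes, collinear


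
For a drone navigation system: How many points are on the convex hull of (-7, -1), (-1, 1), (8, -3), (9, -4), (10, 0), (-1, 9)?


Convex hull vertices (CCW): (-7, -1), (9, -4), (10, 0), (-1, 9)
Count = 4

4


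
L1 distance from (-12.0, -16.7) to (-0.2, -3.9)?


|(-12)-(-0.2)| + |(-16.7)-(-3.9)| = 11.8 + 12.8 = 24.6

24.6


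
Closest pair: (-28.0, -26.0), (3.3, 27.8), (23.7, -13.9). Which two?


d(P0,P1) = 62.2425, d(P0,P2) = 53.0971, d(P1,P2) = 46.4225
Closest: P1 and P2

Closest pair: (3.3, 27.8) and (23.7, -13.9), distance = 46.4225


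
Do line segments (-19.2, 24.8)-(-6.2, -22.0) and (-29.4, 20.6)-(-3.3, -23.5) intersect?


Cross products: d1=559.44, d2=-88.74, d3=-531.96, d4=116.22
d1*d2 < 0 and d3*d4 < 0? yes

Yes, they intersect


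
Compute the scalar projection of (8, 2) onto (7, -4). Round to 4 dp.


u.v = 48, |v| = sqrt(65) = 8.0623
Scalar projection = u.v / |v| = 48 / sqrt(65) = 5.9537

5.9537


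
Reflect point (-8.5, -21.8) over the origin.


Reflection over origin: (x,y) -> (-x,-y)
(-8.5, -21.8) -> (8.5, 21.8)

(8.5, 21.8)


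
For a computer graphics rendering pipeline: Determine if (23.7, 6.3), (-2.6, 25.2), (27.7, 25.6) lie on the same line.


Cross product: ((-2.6)-23.7)*(25.6-6.3) - (25.2-6.3)*(27.7-23.7)
= -583.19

No, not collinear


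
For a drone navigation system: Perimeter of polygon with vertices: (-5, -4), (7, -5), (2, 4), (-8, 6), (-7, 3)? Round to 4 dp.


Sides: (-5, -4)->(7, -5): sqrt(145) = 12.041595, (7, -5)->(2, 4): sqrt(106) = 10.29563, (2, 4)->(-8, 6): sqrt(104) = 10.198039, (-8, 6)->(-7, 3): sqrt(10) = 3.162278, (-7, 3)->(-5, -4): sqrt(53) = 7.28011
Sum = 42.977652
Perimeter = 42.9777

42.9777


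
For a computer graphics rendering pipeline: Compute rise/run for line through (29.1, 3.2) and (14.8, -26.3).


slope = (y2-y1)/(x2-x1) = ((-26.3)-3.2)/(14.8-29.1) = (-29.5)/(-14.3) = 2.0629

2.0629


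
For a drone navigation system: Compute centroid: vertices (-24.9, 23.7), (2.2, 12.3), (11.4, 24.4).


Centroid = ((x_A+x_B+x_C)/3, (y_A+y_B+y_C)/3)
= (((-24.9)+2.2+11.4)/3, (23.7+12.3+24.4)/3)
= (-3.7667, 20.1333)

(-3.7667, 20.1333)


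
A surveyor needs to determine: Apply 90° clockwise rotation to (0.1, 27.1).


90° CW: (x,y) -> (y, -x)
(0.1,27.1) -> (27.1, -0.1)

(27.1, -0.1)


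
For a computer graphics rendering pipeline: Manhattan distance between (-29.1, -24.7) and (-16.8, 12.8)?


|(-29.1)-(-16.8)| + |(-24.7)-12.8| = 12.3 + 37.5 = 49.8

49.8


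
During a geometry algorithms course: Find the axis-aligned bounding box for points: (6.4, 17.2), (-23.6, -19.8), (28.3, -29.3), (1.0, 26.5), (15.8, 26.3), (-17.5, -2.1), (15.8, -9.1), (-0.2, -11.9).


x range: [-23.6, 28.3]
y range: [-29.3, 26.5]
Bounding box: (-23.6,-29.3) to (28.3,26.5)

(-23.6,-29.3) to (28.3,26.5)


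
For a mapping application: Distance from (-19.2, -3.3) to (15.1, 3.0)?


dx=34.3, dy=6.3
d^2 = 34.3^2 + 6.3^2 = 1216.18
d = sqrt(1216.18) = 34.8738

34.8738


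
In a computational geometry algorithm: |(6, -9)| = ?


|u| = sqrt(6^2 + (-9)^2) = sqrt(117) = 10.8167

10.8167


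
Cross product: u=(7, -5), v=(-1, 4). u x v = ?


u x v = u_x*v_y - u_y*v_x = 7*4 - (-5)*(-1)
= 28 - 5 = 23

23


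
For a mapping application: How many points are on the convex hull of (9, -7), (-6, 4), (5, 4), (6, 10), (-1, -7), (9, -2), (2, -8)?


Convex hull vertices (CCW): (-6, 4), (-1, -7), (2, -8), (9, -7), (9, -2), (6, 10)
Count = 6

6


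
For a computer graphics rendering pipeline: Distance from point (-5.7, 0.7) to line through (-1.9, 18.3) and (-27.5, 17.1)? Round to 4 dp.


|cross product| = 446
|line direction| = sqrt(656.8) = 25.6281
Distance = 446/sqrt(656.8) = 17.4028

17.4028


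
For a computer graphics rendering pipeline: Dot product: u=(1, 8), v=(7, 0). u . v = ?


u . v = u_x*v_x + u_y*v_y = 1*7 + 8*0
= 7 + 0 = 7

7


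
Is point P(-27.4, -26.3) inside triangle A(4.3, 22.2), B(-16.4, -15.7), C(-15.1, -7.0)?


Cross products: AB x AP = -197.48, BC x BP = 81.92, CA x CP = -15.26
All same sign? no

No, outside


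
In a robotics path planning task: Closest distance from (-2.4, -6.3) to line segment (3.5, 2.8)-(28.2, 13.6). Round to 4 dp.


Project P onto AB: t = 0 (clamped to [0,1])
Closest point on segment: (3.5, 2.8)
Distance: 10.8453

10.8453


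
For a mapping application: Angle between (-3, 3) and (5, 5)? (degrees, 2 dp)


u.v = 0, |u| = sqrt(18) = 4.2426, |v| = sqrt(50) = 7.0711
cos(theta) = u.v/(|u||v|) = 0/sqrt(900) = 0
theta = acos(0) = 90 degrees

90 degrees


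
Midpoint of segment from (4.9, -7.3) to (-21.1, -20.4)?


M = ((4.9+(-21.1))/2, ((-7.3)+(-20.4))/2)
= (-8.1, -13.85)

(-8.1, -13.85)


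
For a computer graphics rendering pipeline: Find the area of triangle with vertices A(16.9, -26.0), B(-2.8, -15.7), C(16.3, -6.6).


Area = |x_A(y_B-y_C) + x_B(y_C-y_A) + x_C(y_A-y_B)|/2
= |(-153.79) + (-54.32) + (-167.89)|/2
= 376/2 = 188

188


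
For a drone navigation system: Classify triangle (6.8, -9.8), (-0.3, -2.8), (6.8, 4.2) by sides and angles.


Side lengths squared: AB^2=99.41, BC^2=99.41, CA^2=196
Sorted: [99.41, 99.41, 196]
By sides: Isosceles, By angles: Acute

Isosceles, Acute


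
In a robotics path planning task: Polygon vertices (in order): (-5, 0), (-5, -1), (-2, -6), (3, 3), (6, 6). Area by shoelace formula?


Shoelace sum: ((-5)*(-1) - (-5)*0) + ((-5)*(-6) - (-2)*(-1)) + ((-2)*3 - 3*(-6)) + (3*6 - 6*3) + (6*0 - (-5)*6)
= 75
Area = |75|/2 = 37.5

37.5


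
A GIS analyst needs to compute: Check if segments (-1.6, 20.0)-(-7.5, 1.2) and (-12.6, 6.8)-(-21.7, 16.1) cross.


Cross products: d1=-222.42, d2=3.53, d3=-128.92, d4=-354.87
d1*d2 < 0 and d3*d4 < 0? no

No, they don't intersect


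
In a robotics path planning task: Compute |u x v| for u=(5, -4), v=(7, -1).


|u x v| = |5*(-1) - (-4)*7|
= |(-5) - (-28)| = 23

23


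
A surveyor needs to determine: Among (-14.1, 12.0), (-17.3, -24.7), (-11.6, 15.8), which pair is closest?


d(P0,P1) = 36.8392, d(P0,P2) = 4.5486, d(P1,P2) = 40.8991
Closest: P0 and P2

Closest pair: (-14.1, 12.0) and (-11.6, 15.8), distance = 4.5486


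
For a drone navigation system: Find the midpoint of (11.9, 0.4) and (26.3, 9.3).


M = ((11.9+26.3)/2, (0.4+9.3)/2)
= (19.1, 4.85)

(19.1, 4.85)


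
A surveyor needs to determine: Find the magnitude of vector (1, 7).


|u| = sqrt(1^2 + 7^2) = sqrt(50) = 7.0711

7.0711


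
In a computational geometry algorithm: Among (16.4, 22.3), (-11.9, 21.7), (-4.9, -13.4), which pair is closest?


d(P0,P1) = 28.3064, d(P0,P2) = 41.5714, d(P1,P2) = 35.7912
Closest: P0 and P1

Closest pair: (16.4, 22.3) and (-11.9, 21.7), distance = 28.3064


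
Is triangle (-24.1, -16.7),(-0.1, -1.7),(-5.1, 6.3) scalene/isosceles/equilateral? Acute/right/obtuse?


Side lengths squared: AB^2=801, BC^2=89, CA^2=890
Sorted: [89, 801, 890]
By sides: Scalene, By angles: Right

Scalene, Right


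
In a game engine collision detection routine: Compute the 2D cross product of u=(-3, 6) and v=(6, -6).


u x v = u_x*v_y - u_y*v_x = (-3)*(-6) - 6*6
= 18 - 36 = -18

-18


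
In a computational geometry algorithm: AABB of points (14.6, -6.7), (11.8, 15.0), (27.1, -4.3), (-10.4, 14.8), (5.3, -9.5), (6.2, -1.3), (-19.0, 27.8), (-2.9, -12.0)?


x range: [-19, 27.1]
y range: [-12, 27.8]
Bounding box: (-19,-12) to (27.1,27.8)

(-19,-12) to (27.1,27.8)


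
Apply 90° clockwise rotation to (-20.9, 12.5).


90° CW: (x,y) -> (y, -x)
(-20.9,12.5) -> (12.5, 20.9)

(12.5, 20.9)


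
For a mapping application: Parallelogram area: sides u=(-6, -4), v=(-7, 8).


|u x v| = |(-6)*8 - (-4)*(-7)|
= |(-48) - 28| = 76

76


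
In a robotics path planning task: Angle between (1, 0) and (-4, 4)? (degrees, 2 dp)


u.v = -4, |u| = sqrt(1) = 1, |v| = sqrt(32) = 5.6569
cos(theta) = u.v/(|u||v|) = -4/sqrt(32) = -0.707107
theta = acos(-0.707107) = 135 degrees

135 degrees


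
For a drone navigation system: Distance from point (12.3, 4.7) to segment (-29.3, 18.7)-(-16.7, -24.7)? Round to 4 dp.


Project P onto AB: t = 0.5542 (clamped to [0,1])
Closest point on segment: (-22.3177, -5.3503)
Distance: 36.0471

36.0471


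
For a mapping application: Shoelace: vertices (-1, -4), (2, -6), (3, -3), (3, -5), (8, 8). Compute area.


Shoelace sum: ((-1)*(-6) - 2*(-4)) + (2*(-3) - 3*(-6)) + (3*(-5) - 3*(-3)) + (3*8 - 8*(-5)) + (8*(-4) - (-1)*8)
= 60
Area = |60|/2 = 30

30


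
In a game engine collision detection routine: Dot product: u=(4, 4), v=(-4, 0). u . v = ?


u . v = u_x*v_x + u_y*v_y = 4*(-4) + 4*0
= (-16) + 0 = -16

-16


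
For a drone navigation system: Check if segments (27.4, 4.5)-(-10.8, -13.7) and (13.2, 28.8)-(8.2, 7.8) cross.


Cross products: d1=419.7, d2=-291.5, d3=-1186.7, d4=-475.5
d1*d2 < 0 and d3*d4 < 0? no

No, they don't intersect


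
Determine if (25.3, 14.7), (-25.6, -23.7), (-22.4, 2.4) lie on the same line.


Cross product: ((-25.6)-25.3)*(2.4-14.7) - ((-23.7)-14.7)*((-22.4)-25.3)
= -1205.61

No, not collinear


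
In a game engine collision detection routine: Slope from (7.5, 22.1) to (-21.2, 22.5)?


slope = (y2-y1)/(x2-x1) = (22.5-22.1)/((-21.2)-7.5) = 0.4/(-28.7) = -0.0139

-0.0139


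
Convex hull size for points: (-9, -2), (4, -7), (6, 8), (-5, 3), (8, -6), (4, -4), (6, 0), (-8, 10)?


Convex hull vertices (CCW): (-9, -2), (4, -7), (8, -6), (6, 8), (-8, 10)
Count = 5

5


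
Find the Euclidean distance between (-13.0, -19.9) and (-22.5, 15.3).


dx=-9.5, dy=35.2
d^2 = (-9.5)^2 + 35.2^2 = 1329.29
d = sqrt(1329.29) = 36.4594

36.4594


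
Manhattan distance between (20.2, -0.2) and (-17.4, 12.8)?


|20.2-(-17.4)| + |(-0.2)-12.8| = 37.6 + 13 = 50.6

50.6


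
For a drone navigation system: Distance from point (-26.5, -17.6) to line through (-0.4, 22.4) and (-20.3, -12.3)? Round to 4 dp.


|cross product| = 109.67
|line direction| = sqrt(1600.1) = 40.0012
Distance = 109.67/sqrt(1600.1) = 2.7417

2.7417


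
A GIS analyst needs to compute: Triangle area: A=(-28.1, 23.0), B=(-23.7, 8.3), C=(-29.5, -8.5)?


Area = |x_A(y_B-y_C) + x_B(y_C-y_A) + x_C(y_A-y_B)|/2
= |(-472.08) + 746.55 + (-433.65)|/2
= 159.18/2 = 79.59

79.59


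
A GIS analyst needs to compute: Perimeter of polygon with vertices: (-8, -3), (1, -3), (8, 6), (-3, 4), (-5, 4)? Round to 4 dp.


Sides: (-8, -3)->(1, -3): sqrt(81) = 9, (1, -3)->(8, 6): sqrt(130) = 11.401754, (8, 6)->(-3, 4): sqrt(125) = 11.18034, (-3, 4)->(-5, 4): sqrt(4) = 2, (-5, 4)->(-8, -3): sqrt(58) = 7.615773
Sum = 41.197867
Perimeter = 41.1979

41.1979


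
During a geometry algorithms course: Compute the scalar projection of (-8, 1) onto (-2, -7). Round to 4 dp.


u.v = 9, |v| = sqrt(53) = 7.2801
Scalar projection = u.v / |v| = 9 / sqrt(53) = 1.2362

1.2362


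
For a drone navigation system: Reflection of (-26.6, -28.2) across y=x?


Reflection over y=x: (x,y) -> (y,x)
(-26.6, -28.2) -> (-28.2, -26.6)

(-28.2, -26.6)


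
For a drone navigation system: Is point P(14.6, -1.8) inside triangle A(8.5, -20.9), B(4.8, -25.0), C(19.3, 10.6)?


Cross products: AB x AP = -45.66, BC x BP = -12.48, CA x CP = -14.13
All same sign? yes

Yes, inside


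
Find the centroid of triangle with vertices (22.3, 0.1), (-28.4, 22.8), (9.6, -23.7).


Centroid = ((x_A+x_B+x_C)/3, (y_A+y_B+y_C)/3)
= ((22.3+(-28.4)+9.6)/3, (0.1+22.8+(-23.7))/3)
= (1.1667, -0.2667)

(1.1667, -0.2667)


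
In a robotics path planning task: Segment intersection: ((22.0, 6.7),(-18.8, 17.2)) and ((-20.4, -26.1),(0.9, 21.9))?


Cross products: d1=-1336.56, d2=845.49, d3=1783.44, d4=-398.61
d1*d2 < 0 and d3*d4 < 0? yes

Yes, they intersect


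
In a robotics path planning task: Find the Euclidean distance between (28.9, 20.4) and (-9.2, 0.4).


dx=-38.1, dy=-20
d^2 = (-38.1)^2 + (-20)^2 = 1851.61
d = sqrt(1851.61) = 43.0303

43.0303


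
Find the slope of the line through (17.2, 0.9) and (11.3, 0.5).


slope = (y2-y1)/(x2-x1) = (0.5-0.9)/(11.3-17.2) = (-0.4)/(-5.9) = 0.0678

0.0678


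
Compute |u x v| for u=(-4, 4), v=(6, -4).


|u x v| = |(-4)*(-4) - 4*6|
= |16 - 24| = 8

8


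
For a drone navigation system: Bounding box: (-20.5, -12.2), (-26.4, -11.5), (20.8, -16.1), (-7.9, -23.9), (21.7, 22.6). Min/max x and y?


x range: [-26.4, 21.7]
y range: [-23.9, 22.6]
Bounding box: (-26.4,-23.9) to (21.7,22.6)

(-26.4,-23.9) to (21.7,22.6)


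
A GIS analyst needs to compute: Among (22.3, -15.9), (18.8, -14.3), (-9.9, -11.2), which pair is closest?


d(P0,P1) = 3.8484, d(P0,P2) = 32.5412, d(P1,P2) = 28.8669
Closest: P0 and P1

Closest pair: (22.3, -15.9) and (18.8, -14.3), distance = 3.8484


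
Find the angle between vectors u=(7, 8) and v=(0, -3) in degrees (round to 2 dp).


u.v = -24, |u| = sqrt(113) = 10.6301, |v| = sqrt(9) = 3
cos(theta) = u.v/(|u||v|) = -24/sqrt(1017) = -0.752577
theta = acos(-0.752577) = 138.81 degrees

138.81 degrees


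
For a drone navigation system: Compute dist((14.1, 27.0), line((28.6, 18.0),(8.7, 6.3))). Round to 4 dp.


|cross product| = 348.75
|line direction| = sqrt(532.9) = 23.0846
Distance = 348.75/sqrt(532.9) = 15.1075

15.1075


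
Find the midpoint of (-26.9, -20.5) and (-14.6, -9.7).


M = (((-26.9)+(-14.6))/2, ((-20.5)+(-9.7))/2)
= (-20.75, -15.1)

(-20.75, -15.1)


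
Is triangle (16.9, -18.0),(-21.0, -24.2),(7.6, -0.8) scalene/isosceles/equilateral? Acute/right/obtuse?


Side lengths squared: AB^2=1474.85, BC^2=1365.52, CA^2=382.33
Sorted: [382.33, 1365.52, 1474.85]
By sides: Scalene, By angles: Acute

Scalene, Acute


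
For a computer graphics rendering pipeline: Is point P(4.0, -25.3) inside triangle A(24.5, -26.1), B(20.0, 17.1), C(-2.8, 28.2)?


Cross products: AB x AP = 882, BC x BP = 1144.32, CA x CP = -1091.31
All same sign? no

No, outside


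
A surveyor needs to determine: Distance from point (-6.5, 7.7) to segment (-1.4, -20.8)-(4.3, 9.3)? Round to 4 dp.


Project P onto AB: t = 0.8831 (clamped to [0,1])
Closest point on segment: (3.6336, 5.781)
Distance: 10.3137

10.3137


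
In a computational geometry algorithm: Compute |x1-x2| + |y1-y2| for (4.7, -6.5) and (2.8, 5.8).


|4.7-2.8| + |(-6.5)-5.8| = 1.9 + 12.3 = 14.2

14.2


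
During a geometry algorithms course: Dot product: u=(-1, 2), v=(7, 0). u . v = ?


u . v = u_x*v_x + u_y*v_y = (-1)*7 + 2*0
= (-7) + 0 = -7

-7


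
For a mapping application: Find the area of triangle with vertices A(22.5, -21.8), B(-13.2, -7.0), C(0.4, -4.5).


Area = |x_A(y_B-y_C) + x_B(y_C-y_A) + x_C(y_A-y_B)|/2
= |(-56.25) + (-228.36) + (-5.92)|/2
= 290.53/2 = 145.265

145.265


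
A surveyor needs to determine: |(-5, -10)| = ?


|u| = sqrt((-5)^2 + (-10)^2) = sqrt(125) = 11.1803

11.1803


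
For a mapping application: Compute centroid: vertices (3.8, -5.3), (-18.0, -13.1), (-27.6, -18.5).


Centroid = ((x_A+x_B+x_C)/3, (y_A+y_B+y_C)/3)
= ((3.8+(-18)+(-27.6))/3, ((-5.3)+(-13.1)+(-18.5))/3)
= (-13.9333, -12.3)

(-13.9333, -12.3)


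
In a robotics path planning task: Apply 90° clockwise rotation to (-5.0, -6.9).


90° CW: (x,y) -> (y, -x)
(-5,-6.9) -> (-6.9, 5)

(-6.9, 5)


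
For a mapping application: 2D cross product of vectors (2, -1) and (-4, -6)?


u x v = u_x*v_y - u_y*v_x = 2*(-6) - (-1)*(-4)
= (-12) - 4 = -16

-16


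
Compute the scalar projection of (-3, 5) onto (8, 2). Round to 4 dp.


u.v = -14, |v| = sqrt(68) = 8.2462
Scalar projection = u.v / |v| = -14 / sqrt(68) = -1.6977

-1.6977


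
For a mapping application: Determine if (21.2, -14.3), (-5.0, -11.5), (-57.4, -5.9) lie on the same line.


Cross product: ((-5)-21.2)*((-5.9)-(-14.3)) - ((-11.5)-(-14.3))*((-57.4)-21.2)
= 0

Yes, collinear


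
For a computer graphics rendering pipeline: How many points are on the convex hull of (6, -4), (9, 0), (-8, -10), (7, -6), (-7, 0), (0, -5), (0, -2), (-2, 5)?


Convex hull vertices (CCW): (-8, -10), (7, -6), (9, 0), (-2, 5), (-7, 0)
Count = 5

5


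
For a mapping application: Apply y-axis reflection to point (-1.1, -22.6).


Reflection over y-axis: (x,y) -> (-x,y)
(-1.1, -22.6) -> (1.1, -22.6)

(1.1, -22.6)


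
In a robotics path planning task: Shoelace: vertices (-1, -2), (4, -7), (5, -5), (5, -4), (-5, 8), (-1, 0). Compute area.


Shoelace sum: ((-1)*(-7) - 4*(-2)) + (4*(-5) - 5*(-7)) + (5*(-4) - 5*(-5)) + (5*8 - (-5)*(-4)) + ((-5)*0 - (-1)*8) + ((-1)*(-2) - (-1)*0)
= 65
Area = |65|/2 = 32.5

32.5


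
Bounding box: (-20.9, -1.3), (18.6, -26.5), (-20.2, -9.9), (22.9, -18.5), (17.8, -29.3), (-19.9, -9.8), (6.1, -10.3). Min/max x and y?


x range: [-20.9, 22.9]
y range: [-29.3, -1.3]
Bounding box: (-20.9,-29.3) to (22.9,-1.3)

(-20.9,-29.3) to (22.9,-1.3)


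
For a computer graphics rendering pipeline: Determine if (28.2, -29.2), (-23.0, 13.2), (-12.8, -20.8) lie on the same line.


Cross product: ((-23)-28.2)*((-20.8)-(-29.2)) - (13.2-(-29.2))*((-12.8)-28.2)
= 1308.32

No, not collinear


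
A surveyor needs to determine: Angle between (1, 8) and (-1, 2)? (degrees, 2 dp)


u.v = 15, |u| = sqrt(65) = 8.0623, |v| = sqrt(5) = 2.2361
cos(theta) = u.v/(|u||v|) = 15/sqrt(325) = 0.83205
theta = acos(0.83205) = 33.69 degrees

33.69 degrees


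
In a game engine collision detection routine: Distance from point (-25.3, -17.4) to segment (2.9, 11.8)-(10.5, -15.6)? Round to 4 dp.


Project P onto AB: t = 0.7245 (clamped to [0,1])
Closest point on segment: (8.4061, -8.0509)
Distance: 34.9787

34.9787


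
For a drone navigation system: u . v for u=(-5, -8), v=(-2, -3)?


u . v = u_x*v_x + u_y*v_y = (-5)*(-2) + (-8)*(-3)
= 10 + 24 = 34

34


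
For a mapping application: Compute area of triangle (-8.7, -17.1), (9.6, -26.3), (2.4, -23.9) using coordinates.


Area = |x_A(y_B-y_C) + x_B(y_C-y_A) + x_C(y_A-y_B)|/2
= |20.88 + (-65.28) + 22.08|/2
= 22.32/2 = 11.16

11.16


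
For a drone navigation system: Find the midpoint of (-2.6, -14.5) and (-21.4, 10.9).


M = (((-2.6)+(-21.4))/2, ((-14.5)+10.9)/2)
= (-12, -1.8)

(-12, -1.8)


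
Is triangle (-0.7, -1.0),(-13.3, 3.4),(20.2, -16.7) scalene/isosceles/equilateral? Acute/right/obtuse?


Side lengths squared: AB^2=178.12, BC^2=1526.26, CA^2=683.3
Sorted: [178.12, 683.3, 1526.26]
By sides: Scalene, By angles: Obtuse

Scalene, Obtuse


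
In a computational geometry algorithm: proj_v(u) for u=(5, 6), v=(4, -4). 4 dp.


u.v = -4, |v| = sqrt(32) = 5.6569
Scalar projection = u.v / |v| = -4 / sqrt(32) = -0.7071

-0.7071


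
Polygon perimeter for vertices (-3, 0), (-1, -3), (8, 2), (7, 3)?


Sides: (-3, 0)->(-1, -3): sqrt(13) = 3.605551, (-1, -3)->(8, 2): sqrt(106) = 10.29563, (8, 2)->(7, 3): sqrt(2) = 1.414214, (7, 3)->(-3, 0): sqrt(109) = 10.440307
Sum = 25.755702
Perimeter = 25.7557

25.7557


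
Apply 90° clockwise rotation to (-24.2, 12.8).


90° CW: (x,y) -> (y, -x)
(-24.2,12.8) -> (12.8, 24.2)

(12.8, 24.2)


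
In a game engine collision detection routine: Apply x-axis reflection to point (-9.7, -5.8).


Reflection over x-axis: (x,y) -> (x,-y)
(-9.7, -5.8) -> (-9.7, 5.8)

(-9.7, 5.8)


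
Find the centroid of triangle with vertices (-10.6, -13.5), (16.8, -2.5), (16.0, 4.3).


Centroid = ((x_A+x_B+x_C)/3, (y_A+y_B+y_C)/3)
= (((-10.6)+16.8+16)/3, ((-13.5)+(-2.5)+4.3)/3)
= (7.4, -3.9)

(7.4, -3.9)


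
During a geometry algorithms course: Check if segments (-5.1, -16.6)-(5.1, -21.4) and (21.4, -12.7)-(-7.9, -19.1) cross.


Cross products: d1=-55.33, d2=150.59, d3=166.98, d4=-38.94
d1*d2 < 0 and d3*d4 < 0? yes

Yes, they intersect


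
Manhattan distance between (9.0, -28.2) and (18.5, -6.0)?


|9-18.5| + |(-28.2)-(-6)| = 9.5 + 22.2 = 31.7

31.7


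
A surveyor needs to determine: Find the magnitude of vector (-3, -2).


|u| = sqrt((-3)^2 + (-2)^2) = sqrt(13) = 3.6056

3.6056


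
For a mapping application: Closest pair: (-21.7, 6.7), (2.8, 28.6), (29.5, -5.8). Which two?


d(P0,P1) = 32.8612, d(P0,P2) = 52.7038, d(P1,P2) = 43.546
Closest: P0 and P1

Closest pair: (-21.7, 6.7) and (2.8, 28.6), distance = 32.8612


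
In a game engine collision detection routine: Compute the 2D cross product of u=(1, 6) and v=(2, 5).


u x v = u_x*v_y - u_y*v_x = 1*5 - 6*2
= 5 - 12 = -7

-7


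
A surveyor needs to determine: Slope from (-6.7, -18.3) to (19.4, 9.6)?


slope = (y2-y1)/(x2-x1) = (9.6-(-18.3))/(19.4-(-6.7)) = 27.9/26.1 = 1.069

1.069


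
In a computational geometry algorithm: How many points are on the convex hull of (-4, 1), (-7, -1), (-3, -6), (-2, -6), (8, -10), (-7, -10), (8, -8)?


Convex hull vertices (CCW): (-7, -10), (8, -10), (8, -8), (-4, 1), (-7, -1)
Count = 5

5


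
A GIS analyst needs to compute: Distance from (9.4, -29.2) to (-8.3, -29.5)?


dx=-17.7, dy=-0.3
d^2 = (-17.7)^2 + (-0.3)^2 = 313.38
d = sqrt(313.38) = 17.7025

17.7025


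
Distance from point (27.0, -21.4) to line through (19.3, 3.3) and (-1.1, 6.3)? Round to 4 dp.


|cross product| = 480.78
|line direction| = sqrt(425.16) = 20.6194
Distance = 480.78/sqrt(425.16) = 23.3169

23.3169


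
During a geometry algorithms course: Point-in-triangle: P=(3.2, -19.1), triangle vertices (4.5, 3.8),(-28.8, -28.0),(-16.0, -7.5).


Cross products: AB x AP = 721.23, BC x BP = -542.08, CA x CP = -454.76
All same sign? no

No, outside


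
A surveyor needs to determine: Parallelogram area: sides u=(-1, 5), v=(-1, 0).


|u x v| = |(-1)*0 - 5*(-1)|
= |0 - (-5)| = 5

5


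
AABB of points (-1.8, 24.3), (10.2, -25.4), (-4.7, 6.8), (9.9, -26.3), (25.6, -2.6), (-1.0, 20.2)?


x range: [-4.7, 25.6]
y range: [-26.3, 24.3]
Bounding box: (-4.7,-26.3) to (25.6,24.3)

(-4.7,-26.3) to (25.6,24.3)


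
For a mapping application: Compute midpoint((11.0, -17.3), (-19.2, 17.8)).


M = ((11+(-19.2))/2, ((-17.3)+17.8)/2)
= (-4.1, 0.25)

(-4.1, 0.25)


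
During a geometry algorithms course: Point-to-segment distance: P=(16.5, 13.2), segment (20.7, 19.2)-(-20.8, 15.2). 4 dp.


Project P onto AB: t = 0.1141 (clamped to [0,1])
Closest point on segment: (15.9657, 18.7437)
Distance: 5.5694

5.5694


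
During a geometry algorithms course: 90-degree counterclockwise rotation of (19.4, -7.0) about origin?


90° CCW: (x,y) -> (-y, x)
(19.4,-7) -> (7, 19.4)

(7, 19.4)


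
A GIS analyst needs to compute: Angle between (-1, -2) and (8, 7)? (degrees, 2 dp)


u.v = -22, |u| = sqrt(5) = 2.2361, |v| = sqrt(113) = 10.6301
cos(theta) = u.v/(|u||v|) = -22/sqrt(565) = -0.925547
theta = acos(-0.925547) = 157.75 degrees

157.75 degrees


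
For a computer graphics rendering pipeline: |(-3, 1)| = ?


|u| = sqrt((-3)^2 + 1^2) = sqrt(10) = 3.1623

3.1623


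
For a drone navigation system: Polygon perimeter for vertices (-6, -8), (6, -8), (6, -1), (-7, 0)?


Sides: (-6, -8)->(6, -8): sqrt(144) = 12, (6, -8)->(6, -1): sqrt(49) = 7, (6, -1)->(-7, 0): sqrt(170) = 13.038405, (-7, 0)->(-6, -8): sqrt(65) = 8.062258
Sum = 40.100663
Perimeter = 40.1007

40.1007


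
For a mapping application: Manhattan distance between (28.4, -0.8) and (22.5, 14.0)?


|28.4-22.5| + |(-0.8)-14| = 5.9 + 14.8 = 20.7

20.7


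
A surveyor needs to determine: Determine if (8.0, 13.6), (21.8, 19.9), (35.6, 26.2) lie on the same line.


Cross product: (21.8-8)*(26.2-13.6) - (19.9-13.6)*(35.6-8)
= 0

Yes, collinear


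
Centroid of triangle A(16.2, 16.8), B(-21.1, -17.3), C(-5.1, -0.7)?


Centroid = ((x_A+x_B+x_C)/3, (y_A+y_B+y_C)/3)
= ((16.2+(-21.1)+(-5.1))/3, (16.8+(-17.3)+(-0.7))/3)
= (-3.3333, -0.4)

(-3.3333, -0.4)


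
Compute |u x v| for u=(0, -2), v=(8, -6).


|u x v| = |0*(-6) - (-2)*8|
= |0 - (-16)| = 16

16


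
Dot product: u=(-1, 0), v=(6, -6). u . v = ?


u . v = u_x*v_x + u_y*v_y = (-1)*6 + 0*(-6)
= (-6) + 0 = -6

-6


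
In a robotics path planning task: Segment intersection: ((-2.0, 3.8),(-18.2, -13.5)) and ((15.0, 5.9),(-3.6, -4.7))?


Cross products: d1=-141.14, d2=8.92, d3=260.08, d4=110.02
d1*d2 < 0 and d3*d4 < 0? no

No, they don't intersect


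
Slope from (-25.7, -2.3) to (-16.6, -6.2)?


slope = (y2-y1)/(x2-x1) = ((-6.2)-(-2.3))/((-16.6)-(-25.7)) = (-3.9)/9.1 = -0.4286

-0.4286


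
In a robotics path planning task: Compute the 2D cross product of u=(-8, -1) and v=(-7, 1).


u x v = u_x*v_y - u_y*v_x = (-8)*1 - (-1)*(-7)
= (-8) - 7 = -15

-15


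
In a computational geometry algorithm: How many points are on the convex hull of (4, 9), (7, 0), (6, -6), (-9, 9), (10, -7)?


Convex hull vertices (CCW): (-9, 9), (6, -6), (10, -7), (4, 9)
Count = 4

4


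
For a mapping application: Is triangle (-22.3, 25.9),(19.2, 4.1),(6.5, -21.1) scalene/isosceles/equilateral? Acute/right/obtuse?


Side lengths squared: AB^2=2197.49, BC^2=796.33, CA^2=3038.44
Sorted: [796.33, 2197.49, 3038.44]
By sides: Scalene, By angles: Obtuse

Scalene, Obtuse


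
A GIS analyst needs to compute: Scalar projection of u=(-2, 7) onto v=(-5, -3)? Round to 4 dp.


u.v = -11, |v| = sqrt(34) = 5.831
Scalar projection = u.v / |v| = -11 / sqrt(34) = -1.8865

-1.8865


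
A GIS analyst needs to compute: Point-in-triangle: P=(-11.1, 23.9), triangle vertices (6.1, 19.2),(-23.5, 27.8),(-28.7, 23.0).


Cross products: AB x AP = 8.8, BC x BP = 79.8, CA x CP = 98.2
All same sign? yes

Yes, inside


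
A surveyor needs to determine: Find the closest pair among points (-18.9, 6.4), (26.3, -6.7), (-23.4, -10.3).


d(P0,P1) = 47.0601, d(P0,P2) = 17.2957, d(P1,P2) = 49.8302
Closest: P0 and P2

Closest pair: (-18.9, 6.4) and (-23.4, -10.3), distance = 17.2957


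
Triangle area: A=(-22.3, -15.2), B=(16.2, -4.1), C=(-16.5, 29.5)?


Area = |x_A(y_B-y_C) + x_B(y_C-y_A) + x_C(y_A-y_B)|/2
= |749.28 + 724.14 + 183.15|/2
= 1656.57/2 = 828.285

828.285


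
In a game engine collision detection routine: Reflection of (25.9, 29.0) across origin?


Reflection over origin: (x,y) -> (-x,-y)
(25.9, 29) -> (-25.9, -29)

(-25.9, -29)


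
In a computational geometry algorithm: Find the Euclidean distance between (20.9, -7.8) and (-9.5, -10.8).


dx=-30.4, dy=-3
d^2 = (-30.4)^2 + (-3)^2 = 933.16
d = sqrt(933.16) = 30.5477

30.5477


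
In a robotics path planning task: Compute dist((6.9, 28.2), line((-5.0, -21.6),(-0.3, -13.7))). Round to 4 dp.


|cross product| = 140.05
|line direction| = sqrt(84.5) = 9.1924
Distance = 140.05/sqrt(84.5) = 15.2354

15.2354


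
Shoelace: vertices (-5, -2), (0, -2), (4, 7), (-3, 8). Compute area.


Shoelace sum: ((-5)*(-2) - 0*(-2)) + (0*7 - 4*(-2)) + (4*8 - (-3)*7) + ((-3)*(-2) - (-5)*8)
= 117
Area = |117|/2 = 58.5

58.5


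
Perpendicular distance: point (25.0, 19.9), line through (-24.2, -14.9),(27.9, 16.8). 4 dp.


|cross product| = 253.44
|line direction| = sqrt(3719.3) = 60.9861
Distance = 253.44/sqrt(3719.3) = 4.1557

4.1557


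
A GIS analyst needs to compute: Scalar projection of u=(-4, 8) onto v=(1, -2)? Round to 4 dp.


u.v = -20, |v| = sqrt(5) = 2.2361
Scalar projection = u.v / |v| = -20 / sqrt(5) = -8.9443

-8.9443


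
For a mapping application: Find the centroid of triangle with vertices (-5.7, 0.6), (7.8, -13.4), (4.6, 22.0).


Centroid = ((x_A+x_B+x_C)/3, (y_A+y_B+y_C)/3)
= (((-5.7)+7.8+4.6)/3, (0.6+(-13.4)+22)/3)
= (2.2333, 3.0667)

(2.2333, 3.0667)


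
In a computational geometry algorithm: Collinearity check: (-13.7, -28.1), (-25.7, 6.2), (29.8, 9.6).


Cross product: ((-25.7)-(-13.7))*(9.6-(-28.1)) - (6.2-(-28.1))*(29.8-(-13.7))
= -1944.45

No, not collinear


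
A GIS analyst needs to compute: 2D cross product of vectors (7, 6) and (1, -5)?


u x v = u_x*v_y - u_y*v_x = 7*(-5) - 6*1
= (-35) - 6 = -41

-41


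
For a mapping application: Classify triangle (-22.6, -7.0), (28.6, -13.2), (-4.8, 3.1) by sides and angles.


Side lengths squared: AB^2=2659.88, BC^2=1381.25, CA^2=418.85
Sorted: [418.85, 1381.25, 2659.88]
By sides: Scalene, By angles: Obtuse

Scalene, Obtuse


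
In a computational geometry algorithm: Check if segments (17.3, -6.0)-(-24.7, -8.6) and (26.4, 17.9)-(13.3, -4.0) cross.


Cross products: d1=113.8, d2=-771.94, d3=-980.14, d4=-94.4
d1*d2 < 0 and d3*d4 < 0? no

No, they don't intersect


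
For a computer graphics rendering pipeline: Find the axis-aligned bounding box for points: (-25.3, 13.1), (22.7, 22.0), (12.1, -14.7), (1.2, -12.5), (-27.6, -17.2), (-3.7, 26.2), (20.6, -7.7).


x range: [-27.6, 22.7]
y range: [-17.2, 26.2]
Bounding box: (-27.6,-17.2) to (22.7,26.2)

(-27.6,-17.2) to (22.7,26.2)


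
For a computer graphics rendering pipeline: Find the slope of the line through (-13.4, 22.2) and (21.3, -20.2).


slope = (y2-y1)/(x2-x1) = ((-20.2)-22.2)/(21.3-(-13.4)) = (-42.4)/34.7 = -1.2219

-1.2219


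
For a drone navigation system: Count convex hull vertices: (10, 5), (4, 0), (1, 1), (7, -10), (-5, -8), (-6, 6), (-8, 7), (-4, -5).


Convex hull vertices (CCW): (-8, 7), (-5, -8), (7, -10), (10, 5)
Count = 4

4
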